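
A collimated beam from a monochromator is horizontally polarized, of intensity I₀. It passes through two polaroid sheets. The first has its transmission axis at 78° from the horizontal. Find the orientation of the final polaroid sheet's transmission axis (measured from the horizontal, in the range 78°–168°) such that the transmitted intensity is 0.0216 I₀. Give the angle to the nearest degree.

θ ≈ 123°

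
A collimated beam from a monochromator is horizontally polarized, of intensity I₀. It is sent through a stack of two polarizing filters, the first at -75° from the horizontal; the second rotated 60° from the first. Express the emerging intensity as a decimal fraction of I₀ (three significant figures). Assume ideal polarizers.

By Malus's law, I₁ = I₀ cos²(-75° − 0°) = I₀ cos²(75°) = 0.06699 I₀.
I₂ = I₁ cos²(60°) = 0.06699 · 0.25 I₀ = 0.01675 I₀.
Transmitted fraction = 0.01675.

≈ 0.0167 I₀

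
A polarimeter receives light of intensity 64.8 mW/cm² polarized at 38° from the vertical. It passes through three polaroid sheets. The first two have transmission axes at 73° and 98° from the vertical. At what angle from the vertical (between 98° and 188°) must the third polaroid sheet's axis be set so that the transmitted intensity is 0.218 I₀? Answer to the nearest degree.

By Malus's law, I₁ = I₀ cos²(73° − 38°) = I₀ cos²(35°) = 0.671 I₀.
I₂ = I₁ cos²(98° − 73°) = 0.671 I₀ · cos²(25°) = 0.5512 I₀.
Need I₃/I₀ = 0.218, so cos²(θ − 98°) = 0.218 / 0.5512 = 0.3955.
θ − 98° = arccos(√0.3955) = 51.0°, giving θ ≈ 98 + 51.0 = 149.0°.

θ ≈ 149°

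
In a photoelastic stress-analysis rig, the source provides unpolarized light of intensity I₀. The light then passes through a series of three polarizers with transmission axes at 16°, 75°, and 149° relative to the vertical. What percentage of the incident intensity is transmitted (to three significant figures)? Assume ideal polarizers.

≈ 1.01%

Unpolarized light through the first polarizer → I₁ = ½ I₀, now polarized at 16°.
I₂ = I₁ cos²(75° − 16°) = 0.5 I₀ · cos²(59°) = 0.1326 I₀.
I₃ = I₂ cos²(149° − 75°) = 0.1326 I₀ · cos²(74°) = 0.01008 I₀.
That is 1.008% of the incident intensity.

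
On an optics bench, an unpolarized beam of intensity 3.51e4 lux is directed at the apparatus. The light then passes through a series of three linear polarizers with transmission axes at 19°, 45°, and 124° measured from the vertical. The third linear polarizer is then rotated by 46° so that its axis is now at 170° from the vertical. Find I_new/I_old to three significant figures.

I_new/I_old ≈ 9.04

Before rotation:
Unpolarized light through the first polarizer → I₁ = ½ I₀, now polarized at 19°.
I₂ = I₁ cos²(45° − 19°) = 0.5 I₀ · cos²(26°) = 0.4039 I₀.
I₃ = I₂ cos²(124° − 45°) = 0.4039 I₀ · cos²(79°) = 0.01471 I₀.
After rotation:
Unpolarized light through the first polarizer → I₁ = ½ I₀, now polarized at 19°.
I₂ = I₁ cos²(45° − 19°) = 0.5 I₀ · cos²(26°) = 0.4039 I₀.
Angle between axes 2 and 3: 55°. I₃ = 0.4039 I₀ · cos²(55°) = 0.1329 I₀.
Ratio = 0.1329 / 0.01471 = 9.036.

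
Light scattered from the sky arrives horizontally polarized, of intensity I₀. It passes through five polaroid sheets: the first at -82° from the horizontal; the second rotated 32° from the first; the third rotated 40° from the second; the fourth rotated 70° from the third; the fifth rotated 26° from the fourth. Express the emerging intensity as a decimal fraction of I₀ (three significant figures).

I₁ = I₀ cos²(-82° − 0°) = I₀ cos²(82°) = 0.01937 I₀.
I₂ = I₁ cos²(32°) = 0.01937 · 0.7192 I₀ = 0.01393 I₀.
I₃ = I₂ cos²(40°) = 0.01393 · 0.5868 I₀ = 0.008174 I₀.
I₄ = I₃ cos²(70°) = 0.008174 · 0.117 I₀ = 0.0009562 I₀.
I₅ = I₄ cos²(26°) = 0.0009562 · 0.8078 I₀ = 0.0007725 I₀.
Transmitted fraction = 0.0007725.

≈ 0.000772 I₀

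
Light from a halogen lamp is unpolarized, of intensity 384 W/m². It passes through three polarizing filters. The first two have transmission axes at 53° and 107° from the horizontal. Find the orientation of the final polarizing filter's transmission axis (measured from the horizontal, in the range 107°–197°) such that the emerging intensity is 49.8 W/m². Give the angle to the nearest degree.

θ ≈ 137°

Unpolarized light through the first polarizer → I₁ = ½ I₀, now polarized at 53°.
I₂ = I₁ cos²(107° − 53°) = 0.5 I₀ · cos²(54°) = 0.1727 I₀.
Target fraction: 49.8 / 384 W/m² = 0.1297 of I₀.
Need I₃/I₀ = 0.1297, so cos²(θ − 107°) = 0.1297 / 0.1727 = 0.7507.
θ − 107° = arccos(√0.7507) = 30.0°, giving θ ≈ 107 + 30.0 = 137.0°.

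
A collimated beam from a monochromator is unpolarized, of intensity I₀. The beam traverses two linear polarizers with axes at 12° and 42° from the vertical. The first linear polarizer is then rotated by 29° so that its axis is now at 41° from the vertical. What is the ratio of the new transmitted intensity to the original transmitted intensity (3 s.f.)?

I_new/I_old ≈ 1.33

Before rotation:
Unpolarized light through the first polarizer → I₁ = ½ I₀, now polarized at 12°.
I₂ = I₁ cos²(42° − 12°) = 0.5 I₀ · cos²(30°) = 0.375 I₀.
After rotation:
Unpolarized light through the first polarizer → I₁ = ½ I₀, now polarized at 41°.
I₂ = I₁ cos²(42° − 41°) = 0.5 I₀ · cos²(1°) = 0.4998 I₀.
Ratio = 0.4998 / 0.375 = 1.333.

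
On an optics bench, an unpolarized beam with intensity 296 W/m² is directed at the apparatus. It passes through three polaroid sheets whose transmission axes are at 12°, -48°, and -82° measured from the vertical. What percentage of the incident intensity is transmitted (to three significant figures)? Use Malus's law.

≈ 8.59%

Unpolarized light through the first polarizer → I₁ = 296 W/m²/2 = 148 W/m², polarized at 12°.
I₂ = I₁ · cos²(60°) = 148 · 0.25 = 37 W/m².
I₃ = I₂ · cos²(34°) = 37 · 0.6873 = 25.43 W/m².
That is 8.591% of the incident intensity.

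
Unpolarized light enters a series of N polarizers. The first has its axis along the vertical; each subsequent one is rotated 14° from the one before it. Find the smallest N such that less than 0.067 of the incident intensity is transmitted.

First polarizer halves the unpolarized light: factor 1/2.
Each further stage multiplies by cos²(14°) = 0.9415.
After N polarizers: T = 0.5·0.9415^(N−1). Require T < 0.067 ⇒ N−1 > ln(0.067/0.5)/ln(0.9415) = 33.33, so N−1 ≥ 34 and N = 35.
Check: N=35 gives T = 0.06434 < 0.067; N=34 gives T = 0.06833.

N = 35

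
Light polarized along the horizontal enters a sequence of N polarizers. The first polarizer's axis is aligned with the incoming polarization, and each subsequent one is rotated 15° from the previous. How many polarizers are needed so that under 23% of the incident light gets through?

N = 23

First polarizer is aligned with the polarization: full transmission.
Each further stage multiplies by cos²(15°) = 0.933.
After N polarizers: T = 0.933^(N−1). Require T < 0.23 ⇒ N−1 > ln(0.23)/ln(0.933) = 21.20, so N−1 ≥ 22 and N = 23.
Check: N=23 gives T = 0.2175 < 0.23; N=22 gives T = 0.2332.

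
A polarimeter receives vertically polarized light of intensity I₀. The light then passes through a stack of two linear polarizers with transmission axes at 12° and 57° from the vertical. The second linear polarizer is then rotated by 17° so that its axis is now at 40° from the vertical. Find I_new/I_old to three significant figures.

Before rotation:
I₁ = I₀ cos²(12° − 0°) = I₀ cos²(12°) = 0.9568 I₀.
I₂ = I₁ cos²(57° − 12°) = 0.9568 I₀ · cos²(45°) = 0.4784 I₀.
After rotation:
I₁ = I₀ cos²(12° − 0°) = I₀ cos²(12°) = 0.9568 I₀.
I₂ = I₁ cos²(40° − 12°) = 0.9568 I₀ · cos²(28°) = 0.7459 I₀.
Ratio = 0.7459 / 0.4784 = 1.559.

I_new/I_old ≈ 1.56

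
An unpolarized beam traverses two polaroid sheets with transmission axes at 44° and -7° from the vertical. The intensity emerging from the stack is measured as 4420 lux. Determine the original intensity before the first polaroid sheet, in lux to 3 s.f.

Unpolarized light through the first polarizer → I₁ = ½ I₀, now polarized at 44°.
I₂ = I₁ cos²(-7° − 44°) = 0.5 I₀ · cos²(51°) = 0.198 I₀.
So 4420 lux = 0.198 I₀, giving I₀ = 4420/0.198 = 2.232e+04 lux.

I₀ ≈ 2.23e4 lux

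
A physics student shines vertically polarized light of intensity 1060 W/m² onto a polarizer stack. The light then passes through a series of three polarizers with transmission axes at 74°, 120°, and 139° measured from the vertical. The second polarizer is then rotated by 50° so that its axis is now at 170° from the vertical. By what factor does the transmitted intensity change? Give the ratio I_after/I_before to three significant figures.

Before rotation:
By Malus's law, I₁ = I₀ cos²(74° − 0°) = I₀ cos²(74°) = 0.07598 I₀.
I₂ = I₁ cos²(120° − 74°) = 0.07598 I₀ · cos²(46°) = 0.03666 I₀.
I₃ = I₂ cos²(139° − 120°) = 0.03666 I₀ · cos²(19°) = 0.03278 I₀.
After rotation:
I₁ = I₀ cos²(74° − 0°) = I₀ cos²(74°) = 0.07598 I₀.
Angle between axes 1 and 2: 84°. I₂ = 0.07598 I₀ · cos²(84°) = 0.0008301 I₀.
I₃ = I₂ cos²(139° − 170°) = 0.0008301 I₀ · cos²(31°) = 0.0006099 I₀.
Ratio = 0.0006099 / 0.03278 = 0.01861.

I_new/I_old ≈ 0.0186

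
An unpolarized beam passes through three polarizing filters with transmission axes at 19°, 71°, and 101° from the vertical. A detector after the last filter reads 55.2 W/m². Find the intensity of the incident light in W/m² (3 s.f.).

Unpolarized light through the first polarizer → I₁ = ½ I₀, now polarized at 19°.
I₂ = I₁ cos²(71° − 19°) = 0.5 I₀ · cos²(52°) = 0.1895 I₀.
I₃ = I₂ cos²(101° − 71°) = 0.1895 I₀ · cos²(30°) = 0.1421 I₀.
So 55.2 W/m² = 0.1421 I₀, giving I₀ = 55.2/0.1421 = 388.4 W/m².

I₀ ≈ 388 W/m²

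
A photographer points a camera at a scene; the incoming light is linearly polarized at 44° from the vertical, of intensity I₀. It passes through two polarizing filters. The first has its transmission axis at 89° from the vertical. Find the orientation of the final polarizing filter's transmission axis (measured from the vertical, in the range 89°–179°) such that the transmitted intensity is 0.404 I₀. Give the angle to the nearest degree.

I₁ = I₀ cos²(89° − 44°) = I₀ cos²(45°) = 0.5 I₀.
Need I₂/I₀ = 0.404, so cos²(θ − 89°) = 0.404 / 0.5 = 0.808.
θ − 89° = arccos(√0.808) = 26.0°, giving θ ≈ 89 + 26.0 = 115.0°.

θ ≈ 115°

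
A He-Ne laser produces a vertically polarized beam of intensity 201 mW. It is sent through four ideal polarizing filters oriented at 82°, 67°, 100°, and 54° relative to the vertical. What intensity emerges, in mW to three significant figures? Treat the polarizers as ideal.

I ≈ 1.23 mW

By Malus's law, I₁ = 201 mW · cos²(82°) = 3.893 mW.
I₂ = I₁ · cos²(15°) = 3.893 · 0.933 = 3.632 mW.
I₃ = I₂ · cos²(33°) = 3.632 · 0.7034 = 2.555 mW.
I₄ = I₃ · cos²(46°) = 2.555 · 0.4826 = 1.233 mW.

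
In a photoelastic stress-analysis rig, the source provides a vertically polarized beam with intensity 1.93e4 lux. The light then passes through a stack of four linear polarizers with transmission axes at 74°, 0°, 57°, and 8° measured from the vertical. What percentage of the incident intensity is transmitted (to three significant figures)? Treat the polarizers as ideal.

I₁ = 1.93e4 lux · cos²(74°) = 1466 lux.
I₂ = I₁ · cos²(74°) = 1466 · 0.07598 = 111.4 lux.
I₃ = I₂ · cos²(57°) = 111.4 · 0.2966 = 33.05 lux.
I₄ = I₃ · cos²(49°) = 33.05 · 0.4304 = 14.22 lux.
That is 0.0737% of the incident intensity.

≈ 0.0737%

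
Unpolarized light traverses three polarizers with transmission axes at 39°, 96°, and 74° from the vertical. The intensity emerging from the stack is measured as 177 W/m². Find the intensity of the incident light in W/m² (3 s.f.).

I₀ ≈ 1390 W/m²

Unpolarized light through the first polarizer → I₁ = ½ I₀, now polarized at 39°.
I₂ = I₁ cos²(96° − 39°) = 0.5 I₀ · cos²(57°) = 0.1483 I₀.
I₃ = I₂ cos²(74° − 96°) = 0.1483 I₀ · cos²(22°) = 0.1275 I₀.
So 177 W/m² = 0.1275 I₀, giving I₀ = 177/0.1275 = 1388 W/m².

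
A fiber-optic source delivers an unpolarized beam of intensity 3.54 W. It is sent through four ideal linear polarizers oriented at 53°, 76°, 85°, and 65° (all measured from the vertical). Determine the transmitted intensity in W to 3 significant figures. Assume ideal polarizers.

Unpolarized light through the first polarizer → I₁ = 3.54 W/2 = 1.77 W, polarized at 53°.
I₂ = I₁ · cos²(23°) = 1.77 · 0.8473 = 1.5 W.
I₃ = I₂ · cos²(9°) = 1.5 · 0.9755 = 1.463 W.
I₄ = I₃ · cos²(20°) = 1.463 · 0.883 = 1.292 W.

I ≈ 1.29 W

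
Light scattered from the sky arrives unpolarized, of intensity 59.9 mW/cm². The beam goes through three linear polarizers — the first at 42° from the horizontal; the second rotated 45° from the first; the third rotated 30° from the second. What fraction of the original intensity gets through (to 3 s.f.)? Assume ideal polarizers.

Unpolarized light through the first polarizer → I₁ = 59.9 mW/cm²/2 = 29.95 mW/cm², polarized at 42°.
I₂ = I₁ · cos²(45°) = 29.95 · 0.5 = 14.98 mW/cm².
I₃ = I₂ · cos²(30°) = 14.98 · 0.75 = 11.23 mW/cm².
Transmitted fraction = 0.1875.

I/I₀ ≈ 0.188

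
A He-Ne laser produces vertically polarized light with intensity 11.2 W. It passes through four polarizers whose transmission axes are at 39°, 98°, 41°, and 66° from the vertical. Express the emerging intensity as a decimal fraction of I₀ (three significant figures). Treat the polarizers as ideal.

I/I₀ ≈ 0.0390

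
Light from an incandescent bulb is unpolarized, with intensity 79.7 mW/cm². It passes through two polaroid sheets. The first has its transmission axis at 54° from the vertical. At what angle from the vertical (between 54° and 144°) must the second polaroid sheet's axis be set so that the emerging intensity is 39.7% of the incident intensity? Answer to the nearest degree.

θ ≈ 81°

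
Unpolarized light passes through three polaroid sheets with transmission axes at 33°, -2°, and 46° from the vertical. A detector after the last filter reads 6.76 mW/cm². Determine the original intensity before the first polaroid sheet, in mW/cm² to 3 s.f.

I₀ ≈ 45.0 mW/cm²

Unpolarized light through the first polarizer → I₁ = ½ I₀, now polarized at 33°.
I₂ = I₁ cos²(-2° − 33°) = 0.5 I₀ · cos²(35°) = 0.3355 I₀.
I₃ = I₂ cos²(46° + 2°) = 0.3355 I₀ · cos²(48°) = 0.1502 I₀.
So 6.76 mW/cm² = 0.1502 I₀, giving I₀ = 6.76/0.1502 = 45 mW/cm².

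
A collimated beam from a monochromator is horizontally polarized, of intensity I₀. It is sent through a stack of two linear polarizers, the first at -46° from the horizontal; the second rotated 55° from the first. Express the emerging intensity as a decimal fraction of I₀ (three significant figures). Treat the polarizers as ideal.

≈ 0.159 I₀

I₁ = I₀ cos²(-46° − 0°) = I₀ cos²(46°) = 0.4826 I₀.
I₂ = I₁ cos²(55°) = 0.4826 · 0.329 I₀ = 0.1588 I₀.
Transmitted fraction = 0.1588.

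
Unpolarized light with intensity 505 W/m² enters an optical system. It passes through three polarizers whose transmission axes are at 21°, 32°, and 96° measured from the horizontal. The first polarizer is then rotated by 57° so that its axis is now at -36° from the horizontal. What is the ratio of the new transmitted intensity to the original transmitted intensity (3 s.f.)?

I_new/I_old ≈ 0.146

Before rotation:
Unpolarized light through the first polarizer → I₁ = ½ I₀, now polarized at 21°.
I₂ = I₁ cos²(32° − 21°) = 0.5 I₀ · cos²(11°) = 0.4818 I₀.
I₃ = I₂ cos²(96° − 32°) = 0.4818 I₀ · cos²(64°) = 0.09259 I₀.
After rotation:
Unpolarized light through the first polarizer → I₁ = ½ I₀, now polarized at -36°.
I₂ = I₁ cos²(32° + 36°) = 0.5 I₀ · cos²(68°) = 0.07017 I₀.
I₃ = I₂ cos²(96° − 32°) = 0.07017 I₀ · cos²(64°) = 0.01348 I₀.
Ratio = 0.01348 / 0.09259 = 0.1456.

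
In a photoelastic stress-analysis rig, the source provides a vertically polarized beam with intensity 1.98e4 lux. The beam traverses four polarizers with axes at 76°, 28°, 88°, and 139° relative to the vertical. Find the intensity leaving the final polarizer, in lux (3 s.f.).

I ≈ 51.4 lux

By Malus's law, I₁ = 1.98e4 lux · cos²(76°) = 1159 lux.
I₂ = I₁ · cos²(48°) = 1159 · 0.4477 = 518.8 lux.
I₃ = I₂ · cos²(60°) = 518.8 · 0.25 = 129.7 lux.
I₄ = I₃ · cos²(51°) = 129.7 · 0.396 = 51.37 lux.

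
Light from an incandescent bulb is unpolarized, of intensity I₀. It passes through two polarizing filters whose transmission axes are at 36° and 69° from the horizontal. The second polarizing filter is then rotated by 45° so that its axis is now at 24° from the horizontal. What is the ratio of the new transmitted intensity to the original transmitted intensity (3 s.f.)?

Before rotation:
Unpolarized light through the first polarizer → I₁ = ½ I₀, now polarized at 36°.
I₂ = I₁ cos²(69° − 36°) = 0.5 I₀ · cos²(33°) = 0.3517 I₀.
After rotation:
Unpolarized light through the first polarizer → I₁ = ½ I₀, now polarized at 36°.
I₂ = I₁ cos²(24° − 36°) = 0.5 I₀ · cos²(12°) = 0.4784 I₀.
Ratio = 0.4784 / 0.3517 = 1.36.

I_new/I_old ≈ 1.36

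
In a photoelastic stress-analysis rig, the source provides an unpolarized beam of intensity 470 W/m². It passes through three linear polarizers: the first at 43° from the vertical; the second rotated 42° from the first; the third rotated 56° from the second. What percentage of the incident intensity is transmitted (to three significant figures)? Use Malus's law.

Unpolarized light through the first polarizer → I₁ = 470 W/m²/2 = 235 W/m², polarized at 43°.
I₂ = I₁ · cos²(42°) = 235 · 0.5523 = 129.8 W/m².
I₃ = I₂ · cos²(56°) = 129.8 · 0.3127 = 40.58 W/m².
That is 8.635% of the incident intensity.

≈ 8.63%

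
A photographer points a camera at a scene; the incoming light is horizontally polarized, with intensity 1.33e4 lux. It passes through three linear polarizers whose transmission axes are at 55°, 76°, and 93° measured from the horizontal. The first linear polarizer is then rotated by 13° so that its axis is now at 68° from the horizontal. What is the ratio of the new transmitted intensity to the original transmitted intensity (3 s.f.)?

Before rotation:
By Malus's law, I₁ = I₀ cos²(55° − 0°) = I₀ cos²(55°) = 0.329 I₀.
I₂ = I₁ cos²(76° − 55°) = 0.329 I₀ · cos²(21°) = 0.2867 I₀.
I₃ = I₂ cos²(93° − 76°) = 0.2867 I₀ · cos²(17°) = 0.2622 I₀.
After rotation:
I₁ = I₀ cos²(68° − 0°) = I₀ cos²(68°) = 0.1403 I₀.
I₂ = I₁ cos²(76° − 68°) = 0.1403 I₀ · cos²(8°) = 0.1376 I₀.
I₃ = I₂ cos²(93° − 76°) = 0.1376 I₀ · cos²(17°) = 0.1258 I₀.
Ratio = 0.1258 / 0.2622 = 0.4799.

I_new/I_old ≈ 0.480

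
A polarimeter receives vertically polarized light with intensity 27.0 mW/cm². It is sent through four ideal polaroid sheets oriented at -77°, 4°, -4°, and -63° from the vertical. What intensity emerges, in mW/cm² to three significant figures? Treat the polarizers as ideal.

I ≈ 0.00870 mW/cm²

I₁ = 27.0 mW/cm² · cos²(77°) = 1.366 mW/cm².
I₂ = I₁ · cos²(81°) = 1.366 · 0.02447 = 0.03344 mW/cm².
I₃ = I₂ · cos²(8°) = 0.03344 · 0.9806 = 0.03279 mW/cm².
I₄ = I₃ · cos²(59°) = 0.03279 · 0.2653 = 0.008697 mW/cm².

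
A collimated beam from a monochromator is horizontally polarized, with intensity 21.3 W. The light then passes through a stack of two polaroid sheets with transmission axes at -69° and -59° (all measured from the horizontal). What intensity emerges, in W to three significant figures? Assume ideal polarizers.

By Malus's law, I₁ = 21.3 W · cos²(69°) = 2.736 W.
I₂ = I₁ · cos²(10°) = 2.736 · 0.9698 = 2.653 W.

I ≈ 2.65 W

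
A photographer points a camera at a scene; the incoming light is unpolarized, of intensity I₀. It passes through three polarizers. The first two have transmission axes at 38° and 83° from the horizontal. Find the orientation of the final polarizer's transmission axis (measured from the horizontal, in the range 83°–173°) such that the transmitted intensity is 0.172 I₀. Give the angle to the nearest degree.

θ ≈ 117°

Unpolarized light through the first polarizer → I₁ = ½ I₀, now polarized at 38°.
I₂ = I₁ cos²(83° − 38°) = 0.5 I₀ · cos²(45°) = 0.25 I₀.
Need I₃/I₀ = 0.172, so cos²(θ − 83°) = 0.172 / 0.25 = 0.688.
θ − 83° = arccos(√0.688) = 34.0°, giving θ ≈ 83 + 34.0 = 117.0°.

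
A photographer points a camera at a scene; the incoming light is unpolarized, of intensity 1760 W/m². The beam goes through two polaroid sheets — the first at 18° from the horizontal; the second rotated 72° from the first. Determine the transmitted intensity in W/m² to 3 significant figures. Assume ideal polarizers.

I ≈ 84.0 W/m²

Unpolarized light through the first polarizer → I₁ = 1760 W/m²/2 = 880 W/m², polarized at 18°.
I₂ = I₁ · cos²(72°) = 880 · 0.09549 = 84.03 W/m².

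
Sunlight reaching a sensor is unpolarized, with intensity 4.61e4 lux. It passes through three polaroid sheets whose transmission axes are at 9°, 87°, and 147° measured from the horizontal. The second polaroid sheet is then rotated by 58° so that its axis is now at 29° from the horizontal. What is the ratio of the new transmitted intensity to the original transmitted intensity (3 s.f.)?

I_new/I_old ≈ 18.0

Before rotation:
Unpolarized light through the first polarizer → I₁ = ½ I₀, now polarized at 9°.
I₂ = I₁ cos²(87° − 9°) = 0.5 I₀ · cos²(78°) = 0.02161 I₀.
I₃ = I₂ cos²(147° − 87°) = 0.02161 I₀ · cos²(60°) = 0.005403 I₀.
After rotation:
Unpolarized light through the first polarizer → I₁ = ½ I₀, now polarized at 9°.
I₂ = I₁ cos²(29° − 9°) = 0.5 I₀ · cos²(20°) = 0.4415 I₀.
Angle between axes 2 and 3: 62°. I₃ = 0.4415 I₀ · cos²(62°) = 0.09731 I₀.
Ratio = 0.09731 / 0.005403 = 18.01.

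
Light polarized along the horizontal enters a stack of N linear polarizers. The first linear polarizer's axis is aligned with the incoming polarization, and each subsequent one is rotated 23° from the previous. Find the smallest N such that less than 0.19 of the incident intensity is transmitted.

First polarizer is aligned with the polarization: full transmission.
Each further stage multiplies by cos²(23°) = 0.8473.
After N polarizers: T = 0.8473^(N−1). Require T < 0.19 ⇒ N−1 > ln(0.19)/ln(0.8473) = 10.02, so N−1 ≥ 11 and N = 12.
Check: N=12 gives T = 0.1616 < 0.19; N=11 gives T = 0.1908.

N = 12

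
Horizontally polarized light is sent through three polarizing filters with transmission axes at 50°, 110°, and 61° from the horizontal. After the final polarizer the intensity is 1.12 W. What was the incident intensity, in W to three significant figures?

I₀ ≈ 25.2 W

I₁ = I₀ cos²(50° − 0°) = I₀ cos²(50°) = 0.4132 I₀.
I₂ = I₁ cos²(110° − 50°) = 0.4132 I₀ · cos²(60°) = 0.1033 I₀.
I₃ = I₂ cos²(61° − 110°) = 0.1033 I₀ · cos²(49°) = 0.04446 I₀.
So 1.12 W = 0.04446 I₀, giving I₀ = 1.12/0.04446 = 25.19 W.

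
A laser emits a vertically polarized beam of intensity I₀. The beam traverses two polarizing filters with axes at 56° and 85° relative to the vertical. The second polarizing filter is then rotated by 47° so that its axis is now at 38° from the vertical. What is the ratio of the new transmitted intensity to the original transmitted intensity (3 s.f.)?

Before rotation:
I₁ = I₀ cos²(56° − 0°) = I₀ cos²(56°) = 0.3127 I₀.
I₂ = I₁ cos²(85° − 56°) = 0.3127 I₀ · cos²(29°) = 0.2392 I₀.
After rotation:
I₁ = I₀ cos²(56° − 0°) = I₀ cos²(56°) = 0.3127 I₀.
I₂ = I₁ cos²(38° − 56°) = 0.3127 I₀ · cos²(18°) = 0.2828 I₀.
Ratio = 0.2828 / 0.2392 = 1.182.

I_new/I_old ≈ 1.18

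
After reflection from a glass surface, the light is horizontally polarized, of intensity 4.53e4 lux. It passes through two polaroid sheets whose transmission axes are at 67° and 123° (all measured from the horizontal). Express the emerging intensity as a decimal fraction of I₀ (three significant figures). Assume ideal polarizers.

By Malus's law, I₁ = 4.53e4 lux · cos²(67°) = 6916 lux.
I₂ = I₁ · cos²(56°) = 6916 · 0.3127 = 2163 lux.
Transmitted fraction = 0.04774.

I/I₀ ≈ 0.0477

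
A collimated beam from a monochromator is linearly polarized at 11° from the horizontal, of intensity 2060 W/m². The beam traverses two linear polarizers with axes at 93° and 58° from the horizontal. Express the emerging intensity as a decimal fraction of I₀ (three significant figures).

I/I₀ ≈ 0.0130

I₁ = 2060 W/m² · cos²(82°) = 39.9 W/m².
I₂ = I₁ · cos²(35°) = 39.9 · 0.671 = 26.77 W/m².
Transmitted fraction = 0.013.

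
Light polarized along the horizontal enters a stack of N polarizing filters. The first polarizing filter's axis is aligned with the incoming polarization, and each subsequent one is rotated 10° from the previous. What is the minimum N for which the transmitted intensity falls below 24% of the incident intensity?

First polarizer is aligned with the polarization: full transmission.
Each further stage multiplies by cos²(10°) = 0.9698.
After N polarizers: T = 0.9698^(N−1). Require T < 0.24 ⇒ N−1 > ln(0.24)/ln(0.9698) = 46.61, so N−1 ≥ 47 and N = 48.
Check: N=48 gives T = 0.2372 < 0.24; N=47 gives T = 0.2445.

N = 48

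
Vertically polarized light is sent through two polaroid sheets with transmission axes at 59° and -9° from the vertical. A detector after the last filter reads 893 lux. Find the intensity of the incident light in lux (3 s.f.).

I₁ = I₀ cos²(59° − 0°) = I₀ cos²(59°) = 0.2653 I₀.
I₂ = I₁ cos²(-9° − 59°) = 0.2653 I₀ · cos²(68°) = 0.03722 I₀.
So 893 lux = 0.03722 I₀, giving I₀ = 893/0.03722 = 2.399e+04 lux.

I₀ ≈ 2.40e4 lux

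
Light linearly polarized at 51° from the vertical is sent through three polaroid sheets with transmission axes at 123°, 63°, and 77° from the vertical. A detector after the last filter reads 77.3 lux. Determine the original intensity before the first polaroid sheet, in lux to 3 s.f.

I₀ ≈ 3440 lux

By Malus's law, I₁ = I₀ cos²(123° − 51°) = I₀ cos²(72°) = 0.09549 I₀.
I₂ = I₁ cos²(63° − 123°) = 0.09549 I₀ · cos²(60°) = 0.02387 I₀.
I₃ = I₂ cos²(77° − 63°) = 0.02387 I₀ · cos²(14°) = 0.02248 I₀.
So 77.3 lux = 0.02248 I₀, giving I₀ = 77.3/0.02248 = 3439 lux.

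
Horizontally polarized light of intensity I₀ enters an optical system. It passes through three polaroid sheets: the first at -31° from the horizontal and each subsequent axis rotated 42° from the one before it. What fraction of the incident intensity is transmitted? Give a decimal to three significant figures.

≈ 0.224 I₀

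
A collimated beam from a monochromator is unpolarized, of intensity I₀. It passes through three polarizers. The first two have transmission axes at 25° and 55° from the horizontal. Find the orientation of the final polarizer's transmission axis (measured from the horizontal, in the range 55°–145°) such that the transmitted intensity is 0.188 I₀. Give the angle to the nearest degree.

Unpolarized light through the first polarizer → I₁ = ½ I₀, now polarized at 25°.
I₂ = I₁ cos²(55° − 25°) = 0.5 I₀ · cos²(30°) = 0.375 I₀.
Need I₃/I₀ = 0.188, so cos²(θ − 55°) = 0.188 / 0.375 = 0.5013.
θ − 55° = arccos(√0.5013) = 44.9°, giving θ ≈ 55 + 44.9 = 99.9°.

θ ≈ 100°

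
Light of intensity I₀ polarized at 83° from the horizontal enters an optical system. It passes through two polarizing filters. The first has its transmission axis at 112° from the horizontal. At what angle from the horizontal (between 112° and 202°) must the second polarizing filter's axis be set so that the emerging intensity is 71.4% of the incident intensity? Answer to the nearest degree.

θ ≈ 127°

I₁ = I₀ cos²(112° − 83°) = I₀ cos²(29°) = 0.765 I₀.
Need I₂/I₀ = 0.714, so cos²(θ − 112°) = 0.714 / 0.765 = 0.9334.
θ − 112° = arccos(√0.9334) = 15.0°, giving θ ≈ 112 + 15.0 = 127.0°.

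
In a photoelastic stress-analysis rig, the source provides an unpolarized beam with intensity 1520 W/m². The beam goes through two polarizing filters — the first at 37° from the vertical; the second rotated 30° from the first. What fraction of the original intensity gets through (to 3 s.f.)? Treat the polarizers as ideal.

I/I₀ ≈ 0.375

Unpolarized light through the first polarizer → I₁ = 1520 W/m²/2 = 760 W/m², polarized at 37°.
I₂ = I₁ · cos²(30°) = 760 · 0.75 = 570 W/m².
Transmitted fraction = 0.375.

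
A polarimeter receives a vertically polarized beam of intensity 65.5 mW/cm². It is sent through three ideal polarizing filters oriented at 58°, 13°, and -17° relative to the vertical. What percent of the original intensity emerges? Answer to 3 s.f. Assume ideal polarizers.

≈ 10.5%

I₁ = 65.5 mW/cm² · cos²(58°) = 18.39 mW/cm².
I₂ = I₁ · cos²(45°) = 18.39 · 0.5 = 9.197 mW/cm².
I₃ = I₂ · cos²(30°) = 9.197 · 0.75 = 6.898 mW/cm².
That is 10.53% of the incident intensity.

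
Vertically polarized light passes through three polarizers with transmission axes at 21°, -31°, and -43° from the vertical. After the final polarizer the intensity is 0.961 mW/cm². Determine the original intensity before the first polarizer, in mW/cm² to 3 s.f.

By Malus's law, I₁ = I₀ cos²(21° − 0°) = I₀ cos²(21°) = 0.8716 I₀.
I₂ = I₁ cos²(-31° − 21°) = 0.8716 I₀ · cos²(52°) = 0.3304 I₀.
I₃ = I₂ cos²(-43° + 31°) = 0.3304 I₀ · cos²(12°) = 0.3161 I₀.
So 0.961 mW/cm² = 0.3161 I₀, giving I₀ = 0.961/0.3161 = 3.04 mW/cm².

I₀ ≈ 3.04 mW/cm²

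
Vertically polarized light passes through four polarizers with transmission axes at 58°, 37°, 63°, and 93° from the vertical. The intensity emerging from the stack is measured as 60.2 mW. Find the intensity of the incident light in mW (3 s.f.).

By Malus's law, I₁ = I₀ cos²(58° − 0°) = I₀ cos²(58°) = 0.2808 I₀.
I₂ = I₁ cos²(37° − 58°) = 0.2808 I₀ · cos²(21°) = 0.2448 I₀.
I₃ = I₂ cos²(63° − 37°) = 0.2448 I₀ · cos²(26°) = 0.1977 I₀.
I₄ = I₃ cos²(93° − 63°) = 0.1977 I₀ · cos²(30°) = 0.1483 I₀.
So 60.2 mW = 0.1483 I₀, giving I₀ = 60.2/0.1483 = 406 mW.

I₀ ≈ 406 mW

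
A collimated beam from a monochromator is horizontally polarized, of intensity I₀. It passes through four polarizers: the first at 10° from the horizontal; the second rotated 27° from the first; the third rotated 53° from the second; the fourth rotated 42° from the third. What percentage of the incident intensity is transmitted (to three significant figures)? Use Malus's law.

By Malus's law, I₁ = I₀ cos²(10° − 0°) = I₀ cos²(10°) = 0.9698 I₀.
I₂ = I₁ cos²(27°) = 0.9698 · 0.7939 I₀ = 0.77 I₀.
I₃ = I₂ cos²(53°) = 0.77 · 0.3622 I₀ = 0.2789 I₀.
I₄ = I₃ cos²(42°) = 0.2789 · 0.5523 I₀ = 0.154 I₀.
That is 15.4% of the incident intensity.

≈ 15.4%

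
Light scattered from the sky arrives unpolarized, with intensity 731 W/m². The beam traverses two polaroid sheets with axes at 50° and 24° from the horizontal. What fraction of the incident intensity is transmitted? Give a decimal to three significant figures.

Unpolarized light through the first polarizer → I₁ = 731 W/m²/2 = 365.5 W/m², polarized at 50°.
I₂ = I₁ · cos²(26°) = 365.5 · 0.8078 = 295.3 W/m².
Transmitted fraction = 0.4039.

I/I₀ ≈ 0.404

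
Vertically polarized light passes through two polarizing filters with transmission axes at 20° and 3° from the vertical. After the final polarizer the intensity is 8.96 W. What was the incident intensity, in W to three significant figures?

By Malus's law, I₁ = I₀ cos²(20° − 0°) = I₀ cos²(20°) = 0.883 I₀.
I₂ = I₁ cos²(3° − 20°) = 0.883 I₀ · cos²(17°) = 0.8075 I₀.
So 8.96 W = 0.8075 I₀, giving I₀ = 8.96/0.8075 = 11.1 W.

I₀ ≈ 11.1 W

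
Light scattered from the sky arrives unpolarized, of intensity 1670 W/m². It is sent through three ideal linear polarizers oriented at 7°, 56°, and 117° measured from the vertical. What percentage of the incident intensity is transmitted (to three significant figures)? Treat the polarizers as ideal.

Unpolarized light through the first polarizer → I₁ = 1670 W/m²/2 = 835 W/m², polarized at 7°.
I₂ = I₁ · cos²(49°) = 835 · 0.4304 = 359.4 W/m².
I₃ = I₂ · cos²(61°) = 359.4 · 0.235 = 84.47 W/m².
That is 5.058% of the incident intensity.

≈ 5.06%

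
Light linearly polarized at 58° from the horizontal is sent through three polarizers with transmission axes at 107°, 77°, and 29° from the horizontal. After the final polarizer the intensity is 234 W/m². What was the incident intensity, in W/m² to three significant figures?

I₀ ≈ 1620 W/m²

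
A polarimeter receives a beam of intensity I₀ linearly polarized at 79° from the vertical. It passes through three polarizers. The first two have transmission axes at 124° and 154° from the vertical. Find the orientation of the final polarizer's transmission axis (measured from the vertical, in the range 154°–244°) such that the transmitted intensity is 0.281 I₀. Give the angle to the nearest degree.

I₁ = I₀ cos²(124° − 79°) = I₀ cos²(45°) = 0.5 I₀.
I₂ = I₁ cos²(154° − 124°) = 0.5 I₀ · cos²(30°) = 0.375 I₀.
Need I₃/I₀ = 0.281, so cos²(θ − 154°) = 0.281 / 0.375 = 0.7493.
θ − 154° = arccos(√0.7493) = 30.0°, giving θ ≈ 154 + 30.0 = 184.0°.

θ ≈ 184°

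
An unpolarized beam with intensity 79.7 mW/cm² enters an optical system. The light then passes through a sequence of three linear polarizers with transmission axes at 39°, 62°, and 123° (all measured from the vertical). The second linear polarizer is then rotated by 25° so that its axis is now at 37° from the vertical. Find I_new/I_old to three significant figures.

I_new/I_old ≈ 0.0244

Before rotation:
Unpolarized light through the first polarizer → I₁ = ½ I₀, now polarized at 39°.
I₂ = I₁ cos²(62° − 39°) = 0.5 I₀ · cos²(23°) = 0.4237 I₀.
I₃ = I₂ cos²(123° − 62°) = 0.4237 I₀ · cos²(61°) = 0.09958 I₀.
After rotation:
Unpolarized light through the first polarizer → I₁ = ½ I₀, now polarized at 39°.
I₂ = I₁ cos²(37° − 39°) = 0.5 I₀ · cos²(2°) = 0.4994 I₀.
I₃ = I₂ cos²(123° − 37°) = 0.4994 I₀ · cos²(86°) = 0.00243 I₀.
Ratio = 0.00243 / 0.09958 = 0.0244.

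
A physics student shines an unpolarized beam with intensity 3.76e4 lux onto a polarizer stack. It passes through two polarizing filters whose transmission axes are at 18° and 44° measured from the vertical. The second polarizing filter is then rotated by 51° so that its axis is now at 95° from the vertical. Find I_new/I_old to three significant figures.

Before rotation:
Unpolarized light through the first polarizer → I₁ = ½ I₀, now polarized at 18°.
I₂ = I₁ cos²(44° − 18°) = 0.5 I₀ · cos²(26°) = 0.4039 I₀.
After rotation:
Unpolarized light through the first polarizer → I₁ = ½ I₀, now polarized at 18°.
I₂ = I₁ cos²(95° − 18°) = 0.5 I₀ · cos²(77°) = 0.0253 I₀.
Ratio = 0.0253 / 0.4039 = 0.06264.

I_new/I_old ≈ 0.0626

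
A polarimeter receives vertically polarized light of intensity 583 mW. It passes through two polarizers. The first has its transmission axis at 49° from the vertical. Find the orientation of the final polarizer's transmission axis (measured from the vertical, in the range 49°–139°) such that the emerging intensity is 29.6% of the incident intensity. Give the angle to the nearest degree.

θ ≈ 83°

I₁ = I₀ cos²(49° − 0°) = I₀ cos²(49°) = 0.4304 I₀.
Need I₂/I₀ = 0.296, so cos²(θ − 49°) = 0.296 / 0.4304 = 0.6877.
θ − 49° = arccos(√0.6877) = 34.0°, giving θ ≈ 49 + 34.0 = 83.0°.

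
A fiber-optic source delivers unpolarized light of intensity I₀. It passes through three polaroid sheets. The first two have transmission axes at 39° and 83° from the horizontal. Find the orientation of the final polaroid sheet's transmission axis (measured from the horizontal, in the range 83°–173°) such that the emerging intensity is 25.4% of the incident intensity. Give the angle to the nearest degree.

θ ≈ 91°

Unpolarized light through the first polarizer → I₁ = ½ I₀, now polarized at 39°.
I₂ = I₁ cos²(83° − 39°) = 0.5 I₀ · cos²(44°) = 0.2587 I₀.
Need I₃/I₀ = 0.254, so cos²(θ − 83°) = 0.254 / 0.2587 = 0.9817.
θ − 83° = arccos(√0.9817) = 7.8°, giving θ ≈ 83 + 7.8 = 90.8°.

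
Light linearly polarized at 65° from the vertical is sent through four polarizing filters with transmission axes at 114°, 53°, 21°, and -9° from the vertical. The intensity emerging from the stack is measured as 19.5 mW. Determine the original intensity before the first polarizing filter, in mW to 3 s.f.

I₁ = I₀ cos²(114° − 65°) = I₀ cos²(49°) = 0.4304 I₀.
I₂ = I₁ cos²(53° − 114°) = 0.4304 I₀ · cos²(61°) = 0.1012 I₀.
I₃ = I₂ cos²(21° − 53°) = 0.1012 I₀ · cos²(32°) = 0.07276 I₀.
I₄ = I₃ cos²(-9° − 21°) = 0.07276 I₀ · cos²(30°) = 0.05457 I₀.
So 19.5 mW = 0.05457 I₀, giving I₀ = 19.5/0.05457 = 357.4 mW.

I₀ ≈ 357 mW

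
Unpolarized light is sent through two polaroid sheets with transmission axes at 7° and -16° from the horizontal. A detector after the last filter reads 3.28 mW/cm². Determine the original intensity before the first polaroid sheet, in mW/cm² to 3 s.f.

I₀ ≈ 7.74 mW/cm²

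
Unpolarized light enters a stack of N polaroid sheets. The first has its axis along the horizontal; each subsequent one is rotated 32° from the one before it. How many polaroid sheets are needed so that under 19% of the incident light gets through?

First polarizer halves the unpolarized light: factor 1/2.
Each further stage multiplies by cos²(32°) = 0.7192.
After N polarizers: T = 0.5·0.7192^(N−1). Require T < 0.19 ⇒ N−1 > ln(0.19/0.5)/ln(0.7192) = 2.94, so N−1 ≥ 3 and N = 4.
Check: N=4 gives T = 0.186 < 0.19; N=3 gives T = 0.2586.

N = 4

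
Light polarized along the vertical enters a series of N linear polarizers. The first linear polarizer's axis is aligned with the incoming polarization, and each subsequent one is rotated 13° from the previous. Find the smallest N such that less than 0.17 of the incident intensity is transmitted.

First polarizer is aligned with the polarization: full transmission.
Each further stage multiplies by cos²(13°) = 0.9494.
After N polarizers: T = 0.9494^(N−1). Require T < 0.17 ⇒ N−1 > ln(0.17)/ln(0.9494) = 34.12, so N−1 ≥ 35 and N = 36.
Check: N=36 gives T = 0.1624 < 0.17; N=35 gives T = 0.1711.

N = 36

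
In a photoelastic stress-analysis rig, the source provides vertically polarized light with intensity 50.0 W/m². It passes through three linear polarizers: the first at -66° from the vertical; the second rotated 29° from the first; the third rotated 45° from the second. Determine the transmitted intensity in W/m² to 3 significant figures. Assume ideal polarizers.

I₁ = 50.0 W/m² · cos²(66°) = 8.272 W/m².
I₂ = I₁ · cos²(29°) = 8.272 · 0.765 = 6.328 W/m².
I₃ = I₂ · cos²(45°) = 6.328 · 0.5 = 3.164 W/m².

I ≈ 3.16 W/m²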